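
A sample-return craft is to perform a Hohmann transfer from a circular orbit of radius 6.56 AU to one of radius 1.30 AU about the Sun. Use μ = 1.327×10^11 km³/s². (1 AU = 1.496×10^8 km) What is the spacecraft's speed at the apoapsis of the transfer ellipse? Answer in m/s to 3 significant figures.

v = 6690 m/s

In km: r₁ = 6.56 × 1.496×10^8 = 9.81376×10^8 km; r₂ = 1.30 × 1.496×10^8 = 1.9448×10^8 km.
Semi-major axis of the transfer orbit: a_t = (9.81376×10^8 + 1.9448×10^8)/2 = 5.87928×10^8 km.
The apoapsis of the transfer ellipse is at r = 9.81376×10^8 km.
Applying v² = μ(2/r − 1/a_t): v = 6.688 km/s.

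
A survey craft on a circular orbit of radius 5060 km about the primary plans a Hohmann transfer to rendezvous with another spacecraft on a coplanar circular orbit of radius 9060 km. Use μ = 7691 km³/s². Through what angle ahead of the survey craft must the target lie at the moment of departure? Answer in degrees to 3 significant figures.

φ = 56.2°

Semi-major axis of the transfer orbit: a_t = (5060 + 9060)/2 = 7060 km.
The half-period of the transfer ellipse is t = π√(a_t³/μ) = 21250 s.
The target's mean motion on its circular orbit is ω₂ = √(μ/r₂³) = 1.017×10^-4 rad/s.
Angle swept by the target during transfer: ω₂·t = 2.161 rad = 123.8°.
The survey craft traverses 180° on the transfer ellipse, so the target must lead by 180° − 123.8° = 56.2°.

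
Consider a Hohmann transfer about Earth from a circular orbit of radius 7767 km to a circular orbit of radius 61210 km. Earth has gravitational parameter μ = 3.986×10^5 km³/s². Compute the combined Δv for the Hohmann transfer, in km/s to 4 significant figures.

The Hohmann ellipse has a_t = (r₁ + r₂)/2 = 34488.5 km.
At r₁ the circular-orbit speed is v₁ = √(μ/r₁) = 7.164 km/s.
Transfer-orbit speed at r₁ (v² = μ(2/r − 1/a)): v_p = √[μ(2/r₁ − 1/a_t)] = 9.544 km/s.
First burn Δv₁ = |v_p − v₁| = 2.380 km/s.
Circular speed at r₂: v₂ = √(μ/r₂) = 2.552 km/s.
Transfer-orbit speed at r₂: v_a = √[μ(2/r₂ − 1/a_t)] = 1.211 km/s.
Second burn Δv₂ = |v₂ − v_a| = 1.341 km/s.
Total Δv = Δv₁ + Δv₂ = 3.721 km/s.

Δv = 3.721 km/s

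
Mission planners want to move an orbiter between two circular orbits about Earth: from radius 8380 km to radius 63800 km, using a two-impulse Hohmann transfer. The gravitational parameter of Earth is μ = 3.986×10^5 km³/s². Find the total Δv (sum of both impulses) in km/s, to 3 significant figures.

Semi-major axis of the transfer orbit: a_t = (8380 + 63800)/2 = 36090 km.
At r₁ the circular-orbit speed is v₁ = √(μ/r₁) = 6.897 km/s.
On the transfer ellipse at r₁, vis-viva gives v_p = √[μ(2/r₁ − 1/a_t)] = 9.170 km/s.
First burn Δv₁ = |v_p − v₁| = 2.273 km/s.
Circular speed at r₂: v₂ = √(μ/r₂) = 2.4995 km/s.
Transfer-orbit speed at r₂: v_a = √[μ(2/r₂ − 1/a_t)] = 1.2044 km/s.
Second burn Δv₂ = |v₂ − v_a| = 1.295 km/s.
Δv = Δv₁ + Δv₂ = 2.273 + 1.295 = 3.568 km/s.

Δv = 3.57 km/s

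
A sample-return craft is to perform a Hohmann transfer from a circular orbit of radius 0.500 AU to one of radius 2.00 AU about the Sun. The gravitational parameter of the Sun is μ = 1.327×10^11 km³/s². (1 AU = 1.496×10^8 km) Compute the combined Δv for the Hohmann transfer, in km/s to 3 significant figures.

Δv = 18.9 km/s

In km: r₁ = 0.500 × 1.496×10^8 = 7.480×10^7 km; r₂ = 2.00 × 1.496×10^8 = 2.992×10^8 km.
The Hohmann ellipse has a_t = (r₁ + r₂)/2 = 1.870×10^8 km.
At r₁ the circular-orbit speed is v₁ = √(μ/r₁) = 42.12 km/s.
Transfer-orbit speed at r₁ (vis-viva): v_p = √[μ(2/r₁ − 1/a_t)] = 53.28 km/s.
First burn Δv₁ = |v_p − v₁| = 11.16 km/s.
Circular speed at r₂: v₂ = √(μ/r₂) = 21.06 km/s.
Transfer-orbit speed at r₂: v_a = √[μ(2/r₂ − 1/a_t)] = 13.32 km/s.
Second burn Δv₂ = |v₂ − v_a| = 7.740 km/s.
Δv = Δv₁ + Δv₂ = 11.16 + 7.740 = 18.90 km/s.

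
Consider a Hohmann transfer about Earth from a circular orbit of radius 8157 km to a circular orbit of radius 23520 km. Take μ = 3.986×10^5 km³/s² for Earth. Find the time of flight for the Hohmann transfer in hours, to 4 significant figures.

t = 2.755 hours

The Hohmann ellipse has a_t = (r₁ + r₂)/2 = 15838.5 km.
By Kepler's third law the transfer-orbit period is T = 2π√(a_t³/μ), so t = T/2 = 9919 s.
Converting: 9919 s ÷ 3600 s/hour = 2.755 hours.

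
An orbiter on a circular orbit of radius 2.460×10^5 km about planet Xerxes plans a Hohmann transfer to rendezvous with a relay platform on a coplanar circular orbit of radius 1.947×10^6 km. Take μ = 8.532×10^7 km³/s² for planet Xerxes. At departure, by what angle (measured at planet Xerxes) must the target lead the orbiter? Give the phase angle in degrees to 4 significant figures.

Semi-major axis of the transfer orbit: a_t = (2.460×10^5 + 1.947×10^6)/2 = 1.0965×10^6 km.
The half-period of the transfer ellipse is t = π√(a_t³/μ) = 3.905×10^5 s.
Target angular speed ω₂ = √(μ/r₂³) = 3.400×10^-6 rad/s.
Angle swept by the target during transfer: ω₂·t = 1.3277 rad = 76.07°.
The orbiter traverses 180° on the transfer ellipse, so the target must lead by 180° − 76.07° = 103.9°.

φ = 103.9°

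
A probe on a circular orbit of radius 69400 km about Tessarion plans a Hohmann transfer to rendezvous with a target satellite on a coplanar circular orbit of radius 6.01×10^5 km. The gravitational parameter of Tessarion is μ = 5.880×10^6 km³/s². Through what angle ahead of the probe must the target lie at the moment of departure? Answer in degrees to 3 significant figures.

Semi-major axis of the transfer orbit: a_t = (69400 + 6.010×10^5)/2 = 3.352×10^5 km.
Transfer time t = π√(a_t³/μ) = 2.5143×10^5 s.
Target angular speed ω₂ = √(μ/r₂³) = 5.2045×10^-6 rad/s.
Angle swept by the target during transfer: ω₂·t = 1.3086 rad = 74.98°.
Arrival is 180° from departure on the ellipse, so φ = 180° − 74.98° = 105°.

φ = 105°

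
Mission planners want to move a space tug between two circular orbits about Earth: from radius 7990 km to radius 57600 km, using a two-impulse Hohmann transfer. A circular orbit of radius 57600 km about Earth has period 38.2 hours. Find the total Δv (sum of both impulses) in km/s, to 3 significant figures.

Δv = 3.63 km/s

From Kepler's third law T² = 4π²r³/μ at r = 57600 km, T = 38.2 hours = 38.2 × 3600 s = 1.3752×10^5 s: μ = 4π²r³/T² = 3.98929×10^5 km³/s².
Transfer-ellipse semi-major axis a_t = (r₁ + r₂)/2 = (7990 + 57600)/2 = 32795 km.
Circular speed at r₁: v₁ = √(μ/r₁) = √(3.98929×10^5/7990) = 7.066 km/s.
Transfer-orbit speed at r₁ (v² = μ(2/r − 1/a)): v_p = √[μ(2/r₁ − 1/a_t)] = 9.364 km/s.
First burn Δv₁ = |v_p − v₁| = 2.298 km/s.
At r₂, v₂ = √(μ/r₂) = 2.632 km/s.
Transfer-orbit speed at r₂: v_a = √[μ(2/r₂ − 1/a_t)] = 1.299 km/s.
Second burn Δv₂ = |v₂ − v_a| = 1.333 km/s.
Total Δv = Δv₁ + Δv₂ = 3.631 km/s.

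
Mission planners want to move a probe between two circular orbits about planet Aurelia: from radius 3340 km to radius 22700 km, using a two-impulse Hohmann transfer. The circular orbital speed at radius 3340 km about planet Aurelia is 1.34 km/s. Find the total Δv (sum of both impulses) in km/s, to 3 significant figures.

From the circular-orbit relation v² = μ/r at r = 3340 km: μ = v²r = (1.34)² × 3340 = 5997.30 km³/s².
The Hohmann ellipse has a_t = (r₁ + r₂)/2 = 13020 km.
At r₁ the circular-orbit speed is v₁ = √(μ/r₁) = 1.3400 km/s.
Transfer-orbit speed at r₁ (v² = μ(2/r − 1/a)): v_p = √[μ(2/r₁ − 1/a_t)] = 1.7693 km/s.
First burn Δv₁ = |v_p − v₁| = 0.4293 km/s.
Circular speed at r₂: v₂ = √(μ/r₂) = 0.5140 km/s.
Transfer-orbit speed at r₂: v_a = √[μ(2/r₂ − 1/a_t)] = 0.2603 km/s.
Second burn Δv₂ = |v₂ − v_a| = 0.2537 km/s.
Total Δv = Δv₁ + Δv₂ = 0.6830 km/s.

Δv = 0.683 km/s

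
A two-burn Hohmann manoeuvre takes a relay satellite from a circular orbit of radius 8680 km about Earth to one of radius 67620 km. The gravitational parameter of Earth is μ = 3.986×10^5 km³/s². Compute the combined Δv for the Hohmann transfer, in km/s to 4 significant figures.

Semi-major axis of the transfer orbit: a_t = (8680 + 67620)/2 = 38150 km.
At r₁ the circular-orbit speed is v₁ = √(μ/r₁) = 6.777 km/s.
Transfer-orbit speed at r₁ (v² = μ(2/r − 1/a)): v_p = √[μ(2/r₁ − 1/a_t)] = 9.022 km/s.
First burn Δv₁ = |v_p − v₁| = 2.245 km/s.
At r₂, v₂ = √(μ/r₂) = 2.428 km/s.
Transfer-orbit speed at r₂: v_a = √[μ(2/r₂ − 1/a_t)] = 1.158 km/s.
Second burn Δv₂ = |v₂ − v_a| = 1.270 km/s.
Δv = Δv₁ + Δv₂ = 2.245 + 1.270 = 3.515 km/s.

Δv = 3.515 km/s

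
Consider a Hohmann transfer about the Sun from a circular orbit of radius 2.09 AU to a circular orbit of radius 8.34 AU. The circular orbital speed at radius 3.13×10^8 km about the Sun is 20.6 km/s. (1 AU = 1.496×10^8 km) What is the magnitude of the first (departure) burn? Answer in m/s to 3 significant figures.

Δv₁ = 5450 m/s

From the circular-orbit relation v² = μ/r at r = 3.13×10^8 km: μ = v²r = (20.6)² × 3.13×10^8 = 1.32825×10^11 km³/s².
In km: r₁ = 2.09 × 1.496×10^8 = 3.12664×10^8 km; r₂ = 8.34 × 1.496×10^8 = 1.247664×10^9 km.
Semi-major axis of the transfer orbit: a_t = (3.12664×10^8 + 1.247664×10^9)/2 = 7.80164×10^8 km.
On the circular orbit at r = 3.12664×10^8 km, v_c = √(μ/r) = 20.611 km/s.
Vis-viva on the transfer ellipse at r = 3.12664×10^8 km gives v_t = √[μ(2/r − 1/a_t)] = 26.065 km/s.
Δv₁ = |v_t − v_c| = |26.065 − 20.611| = 5.454 km/s.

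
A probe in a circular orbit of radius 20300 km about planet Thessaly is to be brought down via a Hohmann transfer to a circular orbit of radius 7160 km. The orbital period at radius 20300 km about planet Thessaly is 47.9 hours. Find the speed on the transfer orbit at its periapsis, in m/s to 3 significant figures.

v = 1510 m/s

From Kepler's third law T² = 4π²r³/μ at r = 20300 km, T = 47.9 hours = 47.9 × 3600 s = 1.7244×10^5 s: μ = 4π²r³/T² = 11106.4 km³/s².
Semi-major axis of the transfer orbit: a_t = (20300 + 7160)/2 = 13730 km.
At periapsis, r = 7160 km.
From the vis-viva equation, v = √[μ(2/r − 1/a_t)] = 1.514 km/s.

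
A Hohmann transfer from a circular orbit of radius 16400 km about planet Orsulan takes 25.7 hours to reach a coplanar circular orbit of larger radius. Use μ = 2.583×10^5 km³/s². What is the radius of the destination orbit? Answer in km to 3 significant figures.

Transfer time t = 25.7 hours = 92520 s, and t = π√(a_t³/μ).
So a_t = (μ t²/π²)^(1/3) = (2.583×10^5 × (92520)² / π²)^(1/3) = 60734 km.
Since a_t = (r₁ + r₂)/2, r₂ = 2a_t − r₁ = 2×60734 − 16400 = 1.05068×10^5 km.

r₂ = 1.05×10^5 km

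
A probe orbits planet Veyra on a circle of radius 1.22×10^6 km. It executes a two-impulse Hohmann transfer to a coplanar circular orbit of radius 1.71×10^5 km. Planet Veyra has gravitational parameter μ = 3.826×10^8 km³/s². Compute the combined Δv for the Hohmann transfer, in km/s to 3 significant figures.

Δv = 24.3 km/s

Transfer-ellipse semi-major axis a_t = (r₁ + r₂)/2 = (1.220×10^6 + 1.710×10^5)/2 = 6.955×10^5 km.
At r₁ the circular-orbit speed is v₁ = √(μ/r₁) = 17.709 km/s.
Transfer-orbit speed at r₁ (vis-viva equation): v_a = √[μ(2/r₁ − 1/a_t)] = 8.7810 km/s.
First burn Δv₁ = |v_a − v₁| = 8.9280 km/s.
At r₂, v₂ = √(μ/r₂) = 47.3014 km/s.
Transfer-orbit speed at r₂: v_p = √[μ(2/r₂ − 1/a_t)] = 62.6478 km/s.
Second burn Δv₂ = |v₂ − v_p| = 15.346 km/s.
Δv = Δv₁ + Δv₂ = 8.9280 + 15.346 = 24.27 km/s.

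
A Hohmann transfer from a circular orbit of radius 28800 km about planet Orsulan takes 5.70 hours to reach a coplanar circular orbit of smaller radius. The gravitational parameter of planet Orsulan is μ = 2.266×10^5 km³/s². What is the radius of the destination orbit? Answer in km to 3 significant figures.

Transfer time t = 5.70 hours = 20520 s, and t = π√(a_t³/μ).
So a_t = (μ t²/π²)^(1/3) = (2.266×10^5 × (20520)² / π²)^(1/3) = 21303 km.
Since a_t = (r₁ + r₂)/2, r₂ = 2a_t − r₁ = 2×21303 − 28800 = 13806 km.

r₂ = 13800 km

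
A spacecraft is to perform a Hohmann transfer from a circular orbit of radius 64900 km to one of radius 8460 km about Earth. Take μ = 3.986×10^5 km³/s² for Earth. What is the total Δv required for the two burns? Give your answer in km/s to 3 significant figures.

The Hohmann ellipse has a_t = (r₁ + r₂)/2 = 36680 km.
At r₁ the circular-orbit speed is v₁ = √(μ/r₁) = 2.478 km/s.
On the transfer ellipse at r₁, vis-viva gives v_a = √[μ(2/r₁ − 1/a_t)] = 1.190 km/s.
First burn Δv₁ = |v_a − v₁| = 1.288 km/s.
At r₂, v₂ = √(μ/r₂) = 6.864 km/s.
Transfer-orbit speed at r₂: v_p = √[μ(2/r₂ − 1/a_t)] = 9.130 km/s.
Second burn Δv₂ = |v₂ − v_p| = 2.266 km/s.
Δv = Δv₁ + Δv₂ = 1.288 + 2.266 = 3.554 km/s.

Δv = 3.55 km/s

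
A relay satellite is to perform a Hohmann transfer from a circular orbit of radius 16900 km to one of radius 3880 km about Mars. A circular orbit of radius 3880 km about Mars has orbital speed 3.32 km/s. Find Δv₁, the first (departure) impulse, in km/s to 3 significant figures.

Δv₁ = 0.619 km/s

From the circular-orbit relation v² = μ/r at r = 3880 km: μ = v²r = (3.32)² × 3880 = 42766.9 km³/s².
Transfer-ellipse semi-major axis a_t = (r₁ + r₂)/2 = (16900 + 3880)/2 = 10390 km.
On the circular orbit at r = 16900 km, v_c = √(μ/r) = 1.5908 km/s.
Transfer-orbit speed at the same r (vis-viva, a = a_t): v_t = √[μ(2/r − 1/a_t)] = 0.97212 km/s.
Δv₁ = |v_t − v_c| = |0.97212 − 1.5908| = 0.6187 km/s.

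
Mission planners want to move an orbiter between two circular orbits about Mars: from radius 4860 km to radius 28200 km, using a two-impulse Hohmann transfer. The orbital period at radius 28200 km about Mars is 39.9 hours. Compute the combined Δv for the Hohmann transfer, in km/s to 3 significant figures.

Δv = 1.47 km/s

From Kepler's third law T² = 4π²r³/μ at r = 28200 km, T = 39.9 hours = 39.9 × 3600 s = 1.4364×10^5 s: μ = 4π²r³/T² = 42909.8 km³/s².
Transfer-ellipse semi-major axis a_t = (r₁ + r₂)/2 = (4860 + 28200)/2 = 16530 km.
At r₁ the circular-orbit speed is v₁ = √(μ/r₁) = 2.9714 km/s.
On the transfer ellipse at r₁, vis-viva equation gives v_p = √[μ(2/r₁ − 1/a_t)] = 3.8810 km/s.
First burn Δv₁ = |v_p − v₁| = 0.9096 km/s.
Circular speed at r₂: v₂ = √(μ/r₂) = 1.23354 km/s.
Transfer-orbit speed at r₂: v_a = √[μ(2/r₂ − 1/a_t)] = 0.668860 km/s.
Second burn Δv₂ = |v₂ − v_a| = 0.5647 km/s.
Δv = Δv₁ + Δv₂ = 0.9096 + 0.5647 = 1.474 km/s.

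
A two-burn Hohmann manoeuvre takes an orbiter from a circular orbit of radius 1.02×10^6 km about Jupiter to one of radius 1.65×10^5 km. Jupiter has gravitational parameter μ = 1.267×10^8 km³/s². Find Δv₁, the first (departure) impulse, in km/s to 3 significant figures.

Transfer-ellipse semi-major axis a_t = (r₁ + r₂)/2 = (1.020×10^6 + 1.650×10^5)/2 = 5.925×10^5 km.
Circular speed at r = 1.020×10^6 km: v_c = √(μ/r) = 11.1452 km/s.
Vis-viva on the transfer ellipse at r = 1.020×10^6 km gives v_t = √[μ(2/r − 1/a_t)] = 5.88147 km/s.
Δv₁ = |v_t − v_c| = |5.88147 − 11.1452| = 5.264 km/s.

Δv₁ = 5.26 km/s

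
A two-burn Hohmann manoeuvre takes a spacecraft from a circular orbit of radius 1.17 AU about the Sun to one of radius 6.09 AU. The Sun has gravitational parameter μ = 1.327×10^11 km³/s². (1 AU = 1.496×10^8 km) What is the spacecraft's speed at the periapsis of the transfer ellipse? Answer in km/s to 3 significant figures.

v = 35.7 km/s

In km: r₁ = 1.17 × 1.496×10^8 = 1.75032×10^8 km; r₂ = 6.09 × 1.496×10^8 = 9.11064×10^8 km.
Semi-major axis of the transfer orbit: a_t = (1.75032×10^8 + 9.11064×10^8)/2 = 5.43048×10^8 km.
The periapsis of the transfer ellipse is at r = 1.75032×10^8 km.
Vis-viva: v = √[μ(2/r − 1/a_t)] = √[1.327×10^11 × (2/1.75032×10^8 − 1/5.43048×10^8)] = 35.66 km/s.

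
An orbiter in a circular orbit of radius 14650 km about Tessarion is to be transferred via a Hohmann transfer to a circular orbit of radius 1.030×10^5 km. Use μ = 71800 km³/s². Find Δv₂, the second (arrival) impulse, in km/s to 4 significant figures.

Δv₂ = 0.4183 km/s

Transfer-ellipse semi-major axis a_t = (r₁ + r₂)/2 = (14650 + 1.030×10^5)/2 = 58825 km.
On the circular orbit at r = 1.030×10^5 km, v_c = √(μ/r) = 0.83492 km/s.
Transfer-orbit speed at the same r (vis-viva, a = a_t): v_t = √[μ(2/r − 1/a_t)] = 0.41666 km/s.
Δv₂ = |v_t − v_c| = |0.41666 − 0.83492| = 0.4183 km/s.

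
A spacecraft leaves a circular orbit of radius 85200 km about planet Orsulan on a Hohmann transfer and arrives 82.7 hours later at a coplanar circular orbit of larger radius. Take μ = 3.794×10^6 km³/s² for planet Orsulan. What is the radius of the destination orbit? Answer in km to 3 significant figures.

r₂ = 5.63×10^5 km

Transfer time t = 82.7 hours = 2.9772×10^5 s, and t = π√(a_t³/μ).
So a_t = (μ t²/π²)^(1/3) = (3.794×10^6 × (2.9772×10^5)² / π²)^(1/3) = 3.2419×10^5 km.
Since a_t = (r₁ + r₂)/2, r₂ = 2a_t − r₁ = 2×3.2419×10^5 − 85200 = 5.6318×10^5 km.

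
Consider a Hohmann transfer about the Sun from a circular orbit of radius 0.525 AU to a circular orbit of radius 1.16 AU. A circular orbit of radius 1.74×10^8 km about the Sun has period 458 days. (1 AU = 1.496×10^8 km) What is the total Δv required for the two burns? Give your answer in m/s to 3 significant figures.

From Kepler's third law T² = 4π²r³/μ at r = 1.74×10^8 km, T = 458 days = 458 × 86400 s = 3.95712×10^7 s: μ = 4π²r³/T² = 1.32816×10^11 km³/s².
In km: r₁ = 0.525 × 1.496×10^8 = 7.854×10^7 km; r₂ = 1.16 × 1.496×10^8 = 1.73536×10^8 km.
Semi-major axis of the transfer orbit: a_t = (7.854×10^7 + 1.73536×10^8)/2 = 1.26038×10^8 km.
Circular speed at r₁: v₁ = √(μ/r₁) = √(1.32816×10^11/7.854×10^7) = 41.12 km/s.
On the transfer ellipse at r₁, vis-viva gives v_p = √[μ(2/r₁ − 1/a_t)] = 48.25 km/s.
First burn Δv₁ = |v_p − v₁| = 7.130 km/s.
At r₂, v₂ = √(μ/r₂) = 27.665 km/s.
Transfer-orbit speed at r₂: v_a = √[μ(2/r₂ − 1/a_t)] = 21.839 km/s.
Second burn Δv₂ = |v₂ − v_a| = 5.826 km/s.
Total Δv = Δv₁ + Δv₂ = 12.96 km/s.

Δv = 13000 m/s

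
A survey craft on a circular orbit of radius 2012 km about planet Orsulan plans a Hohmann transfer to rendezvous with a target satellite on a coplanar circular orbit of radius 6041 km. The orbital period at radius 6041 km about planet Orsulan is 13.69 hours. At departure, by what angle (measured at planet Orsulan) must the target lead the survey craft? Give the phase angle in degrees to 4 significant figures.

φ = 82.05°

From Kepler's third law T² = 4π²r³/μ at r = 6041 km, T = 13.69 hours = 13.69 × 3600 s = 49284 s: μ = 4π²r³/T² = 3583.23 km³/s².
The Hohmann ellipse has a_t = (r₁ + r₂)/2 = 4026.5 km.
Transfer time t = π√(a_t³/μ) = 13409 s.
The target's mean motion on its circular orbit is ω₂ = √(μ/r₂³) = 1.2749×10^-4 rad/s.
Angle swept by the target during transfer: ω₂·t = 1.7095 rad = 97.95°.
Arrival is 180° from departure on the ellipse, so φ = 180° − 97.95° = 82.05°.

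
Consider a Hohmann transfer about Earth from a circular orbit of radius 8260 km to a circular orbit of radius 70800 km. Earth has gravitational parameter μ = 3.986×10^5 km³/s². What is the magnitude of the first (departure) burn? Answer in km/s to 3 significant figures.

The Hohmann ellipse has a_t = (r₁ + r₂)/2 = 39530 km.
Circular speed at r = 8260 km: v_c = √(μ/r) = 6.947 km/s.
Vis-viva on the transfer ellipse at r = 8260 km gives v_t = √[μ(2/r − 1/a_t)] = 9.297 km/s.
Δv₁ = |v_t − v_c| = |9.297 − 6.947| = 2.350 km/s.

Δv₁ = 2.35 km/s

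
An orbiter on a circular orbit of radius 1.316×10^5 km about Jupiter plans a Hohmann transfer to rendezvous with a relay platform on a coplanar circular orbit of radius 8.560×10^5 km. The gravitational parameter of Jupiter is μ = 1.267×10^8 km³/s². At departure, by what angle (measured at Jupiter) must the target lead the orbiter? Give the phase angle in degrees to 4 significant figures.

Semi-major axis of the transfer orbit: a_t = (1.316×10^5 + 8.560×10^5)/2 = 4.938×10^5 km.
The half-period of the transfer ellipse is t = π√(a_t³/μ) = 96847 s.
The target's mean motion on its circular orbit is ω₂ = √(μ/r₂³) = 1.4213×10^-5 rad/s.
Angle swept by the target during transfer: ω₂·t = 1.3765 rad = 78.87°.
The orbiter traverses 180° on the transfer ellipse, so the target must lead by 180° − 78.87° = 101.1°.

φ = 101.1°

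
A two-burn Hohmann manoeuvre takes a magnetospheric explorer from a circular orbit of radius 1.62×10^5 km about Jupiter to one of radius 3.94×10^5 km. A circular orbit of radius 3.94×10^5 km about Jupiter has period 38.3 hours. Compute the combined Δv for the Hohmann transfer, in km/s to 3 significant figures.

Δv = 9.58 km/s

From Kepler's third law T² = 4π²r³/μ at r = 3.94×10^5 km, T = 38.3 hours = 38.3 × 3600 s = 1.3788×10^5 s: μ = 4π²r³/T² = 1.27012×10^8 km³/s².
The Hohmann ellipse has a_t = (r₁ + r₂)/2 = 2.780×10^5 km.
At r₁ the circular-orbit speed is v₁ = √(μ/r₁) = 28.0005 km/s.
Transfer-orbit speed at r₁ (v² = μ(2/r − 1/a)): v_p = √[μ(2/r₁ − 1/a_t)] = 33.3343 km/s.
First burn Δv₁ = |v_p − v₁| = 5.3338 km/s.
Circular speed at r₂: v₂ = √(μ/r₂) = 17.9546 km/s.
Transfer-orbit speed at r₂: v_a = √[μ(2/r₂ − 1/a_t)] = 13.7060 km/s.
Second burn Δv₂ = |v₂ − v_a| = 4.2486 km/s.
Total Δv = Δv₁ + Δv₂ = 9.582 km/s.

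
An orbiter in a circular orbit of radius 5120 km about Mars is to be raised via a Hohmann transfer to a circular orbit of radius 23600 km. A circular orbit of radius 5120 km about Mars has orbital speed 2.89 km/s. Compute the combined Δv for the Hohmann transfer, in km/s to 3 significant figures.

Δv = 1.36 km/s

From the circular-orbit relation v² = μ/r at r = 5120 km: μ = v²r = (2.89)² × 5120 = 42762.8 km³/s².
Transfer-ellipse semi-major axis a_t = (r₁ + r₂)/2 = (5120 + 23600)/2 = 14360 km.
At r₁ the circular-orbit speed is v₁ = √(μ/r₁) = 2.8900 km/s.
On the transfer ellipse at r₁, v² = μ(2/r − 1/a) gives v_p = √[μ(2/r₁ − 1/a_t)] = 3.7049 km/s.
First burn Δv₁ = |v_p − v₁| = 0.8149 km/s.
At r₂, v₂ = √(μ/r₂) = 1.3461 km/s.
Transfer-orbit speed at r₂: v_a = √[μ(2/r₂ − 1/a_t)] = 0.80378 km/s.
Second burn Δv₂ = |v₂ − v_a| = 0.5423 km/s.
Total Δv = Δv₁ + Δv₂ = 1.357 km/s.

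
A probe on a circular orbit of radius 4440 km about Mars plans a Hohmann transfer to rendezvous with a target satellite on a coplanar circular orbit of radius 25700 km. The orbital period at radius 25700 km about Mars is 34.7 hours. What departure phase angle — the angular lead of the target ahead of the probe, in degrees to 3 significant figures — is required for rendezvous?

From Kepler's third law T² = 4π²r³/μ at r = 25700 km, T = 34.7 hours = 34.7 × 3600 s = 1.2492×10^5 s: μ = 4π²r³/T² = 42943.3 km³/s².
The Hohmann ellipse has a_t = (r₁ + r₂)/2 = 15070 km.
The half-period of the transfer ellipse is t = π√(a_t³/μ) = 28046.1 s.
Target angular speed ω₂ = √(μ/r₂³) = 5.02977×10^-5 rad/s.
Angle swept by the target during transfer: ω₂·t = 1.41065 rad = 80.82°.
Arrival is 180° from departure on the ellipse, so φ = 180° − 80.82° = 99.2°.

φ = 99.2°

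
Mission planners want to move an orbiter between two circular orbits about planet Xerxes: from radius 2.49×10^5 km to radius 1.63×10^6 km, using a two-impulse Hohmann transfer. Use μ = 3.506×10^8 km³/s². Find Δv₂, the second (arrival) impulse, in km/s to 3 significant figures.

Semi-major axis of the transfer orbit: a_t = (2.490×10^5 + 1.630×10^6)/2 = 9.395×10^5 km.
On the circular orbit at r = 1.630×10^6 km, v_c = √(μ/r) = 14.666 km/s.
Vis-viva on the transfer ellipse at r = 1.630×10^6 km gives v_t = √[μ(2/r − 1/a_t)] = 7.5503 km/s.
Δv₂ = |v_t − v_c| = |7.5503 − 14.666| = 7.116 km/s.

Δv₂ = 7.12 km/s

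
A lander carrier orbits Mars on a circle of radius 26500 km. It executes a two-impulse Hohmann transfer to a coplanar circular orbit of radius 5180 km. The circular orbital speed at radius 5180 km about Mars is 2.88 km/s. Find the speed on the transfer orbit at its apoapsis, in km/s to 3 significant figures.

From the circular-orbit relation v² = μ/r at r = 5180 km: μ = v²r = (2.88)² × 5180 = 42965.0 km³/s².
Semi-major axis of the transfer orbit: a_t = (26500 + 5180)/2 = 15840 km.
At apoapsis, r = 26500 km.
Vis-viva: v = √[μ(2/r − 1/a_t)] = √[42965.0 × (2/26500 − 1/15840)] = 0.7282 km/s.

v = 0.728 km/s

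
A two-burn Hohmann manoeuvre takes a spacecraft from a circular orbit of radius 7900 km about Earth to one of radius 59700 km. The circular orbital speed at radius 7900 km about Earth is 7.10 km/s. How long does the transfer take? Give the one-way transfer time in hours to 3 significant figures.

t = 8.59 hours

From the circular-orbit relation v² = μ/r at r = 7900 km: μ = v²r = (7.10)² × 7900 = 3.98239×10^5 km³/s².
Semi-major axis of the transfer orbit: a_t = (7900 + 59700)/2 = 33800 km.
By Kepler's third law the transfer-orbit period is T = 2π√(a_t³/μ), so t = T/2 = 30940 s.
Converting: 30940 s ÷ 3600 s/hour = 8.59 hours.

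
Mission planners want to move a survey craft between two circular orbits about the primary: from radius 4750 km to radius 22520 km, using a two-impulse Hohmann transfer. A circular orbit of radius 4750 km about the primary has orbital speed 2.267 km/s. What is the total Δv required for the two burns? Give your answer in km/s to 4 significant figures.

From the circular-orbit relation v² = μ/r at r = 4750 km: μ = v²r = (2.267)² × 4750 = 24411.6 km³/s².
Semi-major axis of the transfer orbit: a_t = (4750 + 22520)/2 = 13635 km.
Circular speed at r₁: v₁ = √(μ/r₁) = √(24411.6/4750) = 2.2670 km/s.
Transfer-orbit speed at r₁ (v² = μ(2/r − 1/a)): v_p = √[μ(2/r₁ − 1/a_t)] = 2.9135 km/s.
First burn Δv₁ = |v_p − v₁| = 0.6465 km/s.
At r₂, v₂ = √(μ/r₂) = 1.04115 km/s.
Transfer-orbit speed at r₂: v_a = √[μ(2/r₂ − 1/a_t)] = 0.614516 km/s.
Second burn Δv₂ = |v₂ − v_a| = 0.4266 km/s.
Total Δv = Δv₁ + Δv₂ = 1.073 km/s.

Δv = 1.073 km/s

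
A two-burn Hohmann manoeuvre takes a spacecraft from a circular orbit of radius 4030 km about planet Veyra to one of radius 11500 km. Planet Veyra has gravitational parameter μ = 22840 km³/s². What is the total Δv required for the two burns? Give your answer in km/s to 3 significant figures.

Δv = 0.911 km/s

Semi-major axis of the transfer orbit: a_t = (4030 + 11500)/2 = 7765 km.
Circular speed at r₁: v₁ = √(μ/r₁) = √(22840/4030) = 2.38065 km/s.
Transfer-orbit speed at r₁ (v² = μ(2/r − 1/a)): v_p = √[μ(2/r₁ − 1/a_t)] = 2.89717 km/s.
First burn Δv₁ = |v_p − v₁| = 0.5165 km/s.
At r₂, v₂ = √(μ/r₂) = 1.409 km/s.
Transfer-orbit speed at r₂: v_a = √[μ(2/r₂ − 1/a_t)] = 1.015 km/s.
Second burn Δv₂ = |v₂ − v_a| = 0.3940 km/s.
Δv = Δv₁ + Δv₂ = 0.5165 + 0.3940 = 0.9105 km/s.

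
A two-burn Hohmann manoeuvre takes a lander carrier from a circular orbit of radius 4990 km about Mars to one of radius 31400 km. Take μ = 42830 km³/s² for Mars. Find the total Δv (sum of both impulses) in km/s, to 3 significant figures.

Δv = 1.48 km/s

Transfer-ellipse semi-major axis a_t = (r₁ + r₂)/2 = (4990 + 31400)/2 = 18195 km.
At r₁ the circular-orbit speed is v₁ = √(μ/r₁) = 2.930 km/s.
Transfer-orbit speed at r₁ (vis-viva): v_p = √[μ(2/r₁ − 1/a_t)] = 3.849 km/s.
First burn Δv₁ = |v_p − v₁| = 0.9190 km/s.
At r₂, v₂ = √(μ/r₂) = 1.1679 km/s.
Transfer-orbit speed at r₂: v_a = √[μ(2/r₂ − 1/a_t)] = 0.61162 km/s.
Second burn Δv₂ = |v₂ − v_a| = 0.5563 km/s.
Δv = Δv₁ + Δv₂ = 0.9190 + 0.5563 = 1.475 km/s.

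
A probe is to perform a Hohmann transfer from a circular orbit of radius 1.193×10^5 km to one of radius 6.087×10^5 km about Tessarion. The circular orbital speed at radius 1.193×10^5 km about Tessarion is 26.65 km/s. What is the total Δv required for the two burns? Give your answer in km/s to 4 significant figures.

From the circular-orbit relation v² = μ/r at r = 1.193×10^5 km: μ = v²r = (26.65)² × 1.193×10^5 = 8.47295×10^7 km³/s².
Semi-major axis of the transfer orbit: a_t = (1.193×10^5 + 6.087×10^5)/2 = 3.640×10^5 km.
At r₁ the circular-orbit speed is v₁ = √(μ/r₁) = 26.650 km/s.
On the transfer ellipse at r₁, vis-viva equation gives v_p = √[μ(2/r₁ − 1/a_t)] = 34.463 km/s.
First burn Δv₁ = |v_p − v₁| = 7.813 km/s.
At r₂, v₂ = √(μ/r₂) = 11.798 km/s.
Transfer-orbit speed at r₂: v_a = √[μ(2/r₂ − 1/a_t)] = 6.7544 km/s.
Second burn Δv₂ = |v₂ − v_a| = 5.044 km/s.
Δv = Δv₁ + Δv₂ = 7.813 + 5.044 = 12.86 km/s.

Δv = 12.86 km/s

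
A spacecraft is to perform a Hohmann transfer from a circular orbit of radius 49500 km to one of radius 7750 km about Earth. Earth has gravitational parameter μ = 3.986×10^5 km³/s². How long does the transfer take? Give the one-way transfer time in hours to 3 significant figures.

Transfer-ellipse semi-major axis a_t = (r₁ + r₂)/2 = (49500 + 7750)/2 = 28625 km.
By Kepler's third law the transfer-orbit period is T = 2π√(a_t³/μ), so t = T/2 = 24100 s.
Converting: 24100 s ÷ 3600 s/hour = 6.69 hours.

t = 6.69 hours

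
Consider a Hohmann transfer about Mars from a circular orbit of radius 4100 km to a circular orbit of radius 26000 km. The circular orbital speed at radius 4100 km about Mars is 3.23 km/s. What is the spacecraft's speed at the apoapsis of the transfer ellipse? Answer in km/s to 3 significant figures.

v = 0.669 km/s

From the circular-orbit relation v² = μ/r at r = 4100 km: μ = v²r = (3.23)² × 4100 = 42774.9 km³/s².
Transfer-ellipse semi-major axis a_t = (r₁ + r₂)/2 = (4100 + 26000)/2 = 15050 km.
At apoapsis, r = 26000 km.
Applying v² = μ(2/r − 1/a_t): v = 0.6695 km/s.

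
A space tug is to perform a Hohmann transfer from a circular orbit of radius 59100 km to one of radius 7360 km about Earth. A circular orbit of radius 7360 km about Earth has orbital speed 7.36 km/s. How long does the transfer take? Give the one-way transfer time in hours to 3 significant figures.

t = 8.37 hours

From the circular-orbit relation v² = μ/r at r = 7360 km: μ = v²r = (7.36)² × 7360 = 3.98688×10^5 km³/s².
The Hohmann ellipse has a_t = (r₁ + r₂)/2 = 33230 km.
Transfer time t = π√(a_t³/μ) = π√((33230)³ / 3.98688×10^5) = 30140 s.
Converting: 30140 s ÷ 3600 s/hour = 8.37 hours.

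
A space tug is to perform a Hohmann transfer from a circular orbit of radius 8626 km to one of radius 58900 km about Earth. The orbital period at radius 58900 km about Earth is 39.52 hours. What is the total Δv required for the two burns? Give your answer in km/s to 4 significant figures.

From Kepler's third law T² = 4π²r³/μ at r = 58900 km, T = 39.52 hours = 39.52 × 3600 s = 1.42272×10^5 s: μ = 4π²r³/T² = 3.98535×10^5 km³/s².
Transfer-ellipse semi-major axis a_t = (r₁ + r₂)/2 = (8626 + 58900)/2 = 33763 km.
At r₁ the circular-orbit speed is v₁ = √(μ/r₁) = 6.797 km/s.
Transfer-orbit speed at r₁ (vis-viva equation): v_p = √[μ(2/r₁ − 1/a_t)] = 8.978 km/s.
First burn Δv₁ = |v_p − v₁| = 2.181 km/s.
Circular speed at r₂: v₂ = √(μ/r₂) = 2.601 km/s.
Transfer-orbit speed at r₂: v_a = √[μ(2/r₂ − 1/a_t)] = 1.315 km/s.
Second burn Δv₂ = |v₂ − v_a| = 1.286 km/s.
Δv = Δv₁ + Δv₂ = 2.181 + 1.286 = 3.467 km/s.

Δv = 3.467 km/s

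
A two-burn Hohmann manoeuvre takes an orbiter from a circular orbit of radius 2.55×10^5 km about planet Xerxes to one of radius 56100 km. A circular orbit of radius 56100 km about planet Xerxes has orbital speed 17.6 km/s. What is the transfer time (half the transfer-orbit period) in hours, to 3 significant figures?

t = 12.8 hours

From the circular-orbit relation v² = μ/r at r = 56100 km: μ = v²r = (17.6)² × 56100 = 1.73775×10^7 km³/s².
Transfer-ellipse semi-major axis a_t = (r₁ + r₂)/2 = (2.550×10^5 + 56100)/2 = 1.5555×10^5 km.
Half the transfer-orbit period gives t = π√(a_t³/μ) = 46230 s.
Converting: 46230 s ÷ 3600 s/hour = 12.8 hours.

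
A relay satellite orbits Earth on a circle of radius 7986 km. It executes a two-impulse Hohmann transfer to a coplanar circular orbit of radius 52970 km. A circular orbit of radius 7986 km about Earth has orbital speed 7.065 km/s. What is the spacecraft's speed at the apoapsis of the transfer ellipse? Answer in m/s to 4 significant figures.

From the circular-orbit relation v² = μ/r at r = 7986 km: μ = v²r = (7.065)² × 7986 = 3.98615×10^5 km³/s².
Semi-major axis of the transfer orbit: a_t = (7986 + 52970)/2 = 30478 km.
The apoapsis of the transfer ellipse is at r = 52970 km.
From the vis-viva equation, v = √[μ(2/r − 1/a_t)] = 1.404 km/s.

v = 1404 m/s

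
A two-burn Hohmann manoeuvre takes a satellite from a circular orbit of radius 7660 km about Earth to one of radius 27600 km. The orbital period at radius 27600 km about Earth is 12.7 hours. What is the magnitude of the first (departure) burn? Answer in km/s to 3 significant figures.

Δv₁ = 1.81 km/s

From Kepler's third law T² = 4π²r³/μ at r = 27600 km, T = 12.7 hours = 12.7 × 3600 s = 45720 s: μ = 4π²r³/T² = 3.97077×10^5 km³/s².
Transfer-ellipse semi-major axis a_t = (r₁ + r₂)/2 = (7660 + 27600)/2 = 17630 km.
Circular speed at r = 7660 km: v_c = √(μ/r) = 7.1998 km/s.
Vis-viva on the transfer ellipse at r = 7660 km gives v_t = √[μ(2/r − 1/a_t)] = 9.0085 km/s.
Δv₁ = |v_t − v_c| = |9.0085 − 7.1998| = 1.809 km/s.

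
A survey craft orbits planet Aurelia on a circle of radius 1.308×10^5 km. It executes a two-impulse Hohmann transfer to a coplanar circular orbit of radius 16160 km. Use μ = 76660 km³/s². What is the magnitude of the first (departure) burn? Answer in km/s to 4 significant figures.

Δv₁ = 0.4065 km/s

Semi-major axis of the transfer orbit: a_t = (1.308×10^5 + 16160)/2 = 73480 km.
Circular speed at r = 1.308×10^5 km: v_c = √(μ/r) = 0.76556 km/s.
Vis-viva on the transfer ellipse at r = 1.308×10^5 km gives v_t = √[μ(2/r − 1/a_t)] = 0.35902 km/s.
Δv₁ = |v_t − v_c| = |0.35902 − 0.76556| = 0.4065 km/s.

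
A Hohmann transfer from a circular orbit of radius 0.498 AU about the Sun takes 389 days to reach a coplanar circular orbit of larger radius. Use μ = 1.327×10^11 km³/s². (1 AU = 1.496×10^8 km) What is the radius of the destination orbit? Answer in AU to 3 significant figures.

In km: r₁ = 0.498 × 1.496×10^8 = 7.45008×10^7 km.
Transfer time t = 389 days = 3.36096×10^7 s, and t = π√(a_t³/μ).
So a_t = (μ t²/π²)^(1/3) = (1.327×10^11 × (3.36096×10^7)² / π²)^(1/3) = 2.4765×10^8 km.
Since a_t = (r₁ + r₂)/2, r₂ = 2a_t − r₁ = 2×2.4765×10^8 − 7.45008×10^7 = 4.207992×10^8 km.
In AU: r₂ = 4.207992×10^8 / 1.496×10^8 = 2.81 AU.

r₂ = 2.81 AU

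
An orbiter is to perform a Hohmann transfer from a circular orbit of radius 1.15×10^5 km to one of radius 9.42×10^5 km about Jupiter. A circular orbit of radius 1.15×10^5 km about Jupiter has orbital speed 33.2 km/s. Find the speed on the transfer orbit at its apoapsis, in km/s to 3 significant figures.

From the circular-orbit relation v² = μ/r at r = 1.15×10^5 km: μ = v²r = (33.2)² × 1.15×10^5 = 1.26758×10^8 km³/s².
Semi-major axis of the transfer orbit: a_t = (1.150×10^5 + 9.420×10^5)/2 = 5.285×10^5 km.
The apoapsis of the transfer ellipse is at r = 9.420×10^5 km.
Applying v² = μ(2/r − 1/a_t): v = 5.411 km/s.

v = 5.41 km/s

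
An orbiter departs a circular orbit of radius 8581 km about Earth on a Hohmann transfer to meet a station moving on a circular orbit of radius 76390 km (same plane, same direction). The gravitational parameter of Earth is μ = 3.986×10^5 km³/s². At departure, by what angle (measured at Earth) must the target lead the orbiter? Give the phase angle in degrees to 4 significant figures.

φ = 105.3°

The Hohmann ellipse has a_t = (r₁ + r₂)/2 = 42485.5 km.
The half-period of the transfer ellipse is t = π√(a_t³/μ) = 43580 s.
Target angular speed ω₂ = √(μ/r₂³) = 2.990×10^-5 rad/s.
Angle swept by the target during transfer: ω₂·t = 1.303 rad = 74.66°.
The orbiter traverses 180° on the transfer ellipse, so the target must lead by 180° − 74.66° = 105.3°.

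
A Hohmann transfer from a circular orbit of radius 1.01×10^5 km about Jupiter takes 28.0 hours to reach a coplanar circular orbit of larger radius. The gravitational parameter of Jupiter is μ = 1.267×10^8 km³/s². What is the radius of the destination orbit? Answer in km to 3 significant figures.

Transfer time t = 28.0 hours = 1.008×10^5 s, and t = π√(a_t³/μ).
So a_t = (μ t²/π²)^(1/3) = (1.267×10^8 × (1.008×10^5)² / π²)^(1/3) = 5.0715×10^5 km.
Since a_t = (r₁ + r₂)/2, r₂ = 2a_t − r₁ = 2×5.0715×10^5 − 1.010×10^5 = 9.133×10^5 km.

r₂ = 9.13×10^5 km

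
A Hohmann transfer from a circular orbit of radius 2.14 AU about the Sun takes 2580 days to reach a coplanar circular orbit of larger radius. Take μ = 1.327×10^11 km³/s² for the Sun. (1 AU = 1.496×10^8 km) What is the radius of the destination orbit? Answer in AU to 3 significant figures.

r₂ = 9.55 AU

In km: r₁ = 2.14 × 1.496×10^8 = 3.20144×10^8 km.
Transfer time t = 2580 days = 2.22912×10^8 s, and t = π√(a_t³/μ).
So a_t = (μ t²/π²)^(1/3) = (1.327×10^11 × (2.22912×10^8)² / π²)^(1/3) = 8.7420×10^8 km.
Since a_t = (r₁ + r₂)/2, r₂ = 2a_t − r₁ = 2×8.7420×10^8 − 3.20144×10^8 = 1.428256×10^9 km.
In AU: r₂ = 1.428256×10^9 / 1.496×10^8 = 9.55 AU.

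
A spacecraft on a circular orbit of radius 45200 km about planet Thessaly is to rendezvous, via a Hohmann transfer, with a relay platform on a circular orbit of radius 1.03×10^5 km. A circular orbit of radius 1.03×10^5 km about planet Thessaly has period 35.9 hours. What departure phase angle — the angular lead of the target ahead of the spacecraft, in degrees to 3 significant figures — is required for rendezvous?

φ = 70.2°

From Kepler's third law T² = 4π²r³/μ at r = 1.03×10^5 km, T = 35.9 hours = 35.9 × 3600 s = 1.2924×10^5 s: μ = 4π²r³/T² = 2.58272×10^6 km³/s².
The Hohmann ellipse has a_t = (r₁ + r₂)/2 = 74100 km.
Transfer time t = π√(a_t³/μ) = 39430 s.
Target angular speed ω₂ = √(μ/r₂³) = 4.862×10^-5 rad/s.
Angle swept by the target during transfer: ω₂·t = 1.917 rad = 109.8°.
The spacecraft traverses 180° on the transfer ellipse, so the target must lead by 180° − 109.8° = 70.2°.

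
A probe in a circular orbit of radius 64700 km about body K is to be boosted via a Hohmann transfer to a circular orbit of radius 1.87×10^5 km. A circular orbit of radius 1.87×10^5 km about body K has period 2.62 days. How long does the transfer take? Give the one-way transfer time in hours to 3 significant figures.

t = 17.4 hours

From Kepler's third law T² = 4π²r³/μ at r = 1.87×10^5 km, T = 2.62 days = 2.62 × 86400 s = 2.26368×10^5 s: μ = 4π²r³/T² = 5.03796×10^6 km³/s².
Semi-major axis of the transfer orbit: a_t = (64700 + 1.870×10^5)/2 = 1.2585×10^5 km.
By Kepler's third law the transfer-orbit period is T = 2π√(a_t³/μ), so t = T/2 = 62490 s.
Converting: 62490 s ÷ 3600 s/hour = 17.4 hours.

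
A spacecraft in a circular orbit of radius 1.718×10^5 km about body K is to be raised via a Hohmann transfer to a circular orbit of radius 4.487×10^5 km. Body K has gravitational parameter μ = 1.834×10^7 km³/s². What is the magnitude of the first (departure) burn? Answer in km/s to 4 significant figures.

Δv₁ = 2.093 km/s

Transfer-ellipse semi-major axis a_t = (r₁ + r₂)/2 = (1.718×10^5 + 4.487×10^5)/2 = 3.1025×10^5 km.
On the circular orbit at r = 1.718×10^5 km, v_c = √(μ/r) = 10.332 km/s.
Transfer-orbit speed at the same r (vis-viva, a = a_t): v_t = √[μ(2/r − 1/a_t)] = 12.425 km/s.
Δv₁ = |v_t − v_c| = |12.425 − 10.332| = 2.093 km/s.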